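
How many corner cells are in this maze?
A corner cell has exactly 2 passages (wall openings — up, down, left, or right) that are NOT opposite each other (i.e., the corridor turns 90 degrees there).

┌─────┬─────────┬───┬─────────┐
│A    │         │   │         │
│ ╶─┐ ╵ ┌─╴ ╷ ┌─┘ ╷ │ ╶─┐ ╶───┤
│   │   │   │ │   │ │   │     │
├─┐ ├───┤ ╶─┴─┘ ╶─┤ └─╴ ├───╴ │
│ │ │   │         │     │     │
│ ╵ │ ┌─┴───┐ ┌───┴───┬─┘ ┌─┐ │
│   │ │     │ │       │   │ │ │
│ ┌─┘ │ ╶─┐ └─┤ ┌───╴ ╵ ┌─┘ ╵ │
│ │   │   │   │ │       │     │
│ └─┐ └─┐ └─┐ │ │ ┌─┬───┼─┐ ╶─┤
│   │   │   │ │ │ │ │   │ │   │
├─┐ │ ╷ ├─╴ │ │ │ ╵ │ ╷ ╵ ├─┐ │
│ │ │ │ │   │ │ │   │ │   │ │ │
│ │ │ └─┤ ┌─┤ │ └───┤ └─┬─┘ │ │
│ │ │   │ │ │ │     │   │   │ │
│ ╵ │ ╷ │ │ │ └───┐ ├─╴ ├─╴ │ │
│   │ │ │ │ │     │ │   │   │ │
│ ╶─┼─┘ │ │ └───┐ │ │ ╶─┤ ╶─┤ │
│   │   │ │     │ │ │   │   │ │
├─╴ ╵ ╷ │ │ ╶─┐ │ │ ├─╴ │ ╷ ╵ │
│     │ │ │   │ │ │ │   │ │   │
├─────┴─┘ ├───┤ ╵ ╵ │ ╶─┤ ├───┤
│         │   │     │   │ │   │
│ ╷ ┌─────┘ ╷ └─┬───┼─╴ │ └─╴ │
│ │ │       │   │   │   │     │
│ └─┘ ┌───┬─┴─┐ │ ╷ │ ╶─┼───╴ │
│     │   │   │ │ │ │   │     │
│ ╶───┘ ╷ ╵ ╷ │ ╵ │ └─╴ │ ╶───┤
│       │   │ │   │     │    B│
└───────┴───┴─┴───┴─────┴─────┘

Counting corner cells (2 non-opposite passages):
Total corners: 113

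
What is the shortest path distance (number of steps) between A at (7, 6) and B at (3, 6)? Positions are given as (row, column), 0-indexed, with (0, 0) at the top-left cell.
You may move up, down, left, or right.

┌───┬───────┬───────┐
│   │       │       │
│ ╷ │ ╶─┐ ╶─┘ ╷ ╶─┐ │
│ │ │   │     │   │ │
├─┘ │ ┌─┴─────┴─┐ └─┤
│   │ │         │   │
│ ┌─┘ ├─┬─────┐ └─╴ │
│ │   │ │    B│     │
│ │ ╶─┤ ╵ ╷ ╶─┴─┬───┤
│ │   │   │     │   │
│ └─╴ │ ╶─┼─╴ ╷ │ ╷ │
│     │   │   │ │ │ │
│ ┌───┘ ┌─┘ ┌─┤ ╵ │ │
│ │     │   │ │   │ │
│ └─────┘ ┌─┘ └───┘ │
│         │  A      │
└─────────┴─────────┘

Finding path from (7, 6) to (3, 6):
Path: (7,6) → (7,7) → (7,8) → (7,9) → (6,9) → (5,9) → (4,9) → (4,8) → (5,8) → (6,8) → (6,7) → (5,7) → (4,7) → (4,6) → (4,5) → (3,5) → (3,6)
Distance: 16 steps

Solution:

┌───┬───────┬───────┐
│   │       │       │
│ ╷ │ ╶─┐ ╶─┘ ╷ ╶─┐ │
│ │ │   │     │   │ │
├─┘ │ ┌─┴─────┴─┐ └─┤
│   │ │         │   │
│ ┌─┘ ├─┬─────┐ └─╴ │
│ │   │ │  ↱ B│     │
│ │ ╶─┤ ╵ ╷ ╶─┴─┬───┤
│ │   │   │↑ ← ↰│↓ ↰│
│ └─╴ │ ╶─┼─╴ ╷ │ ╷ │
│     │   │   │↑│↓│↑│
│ ┌───┘ ┌─┘ ┌─┤ ╵ │ │
│ │     │   │ │↑ ↲│↑│
│ └─────┘ ┌─┘ └───┘ │
│         │  A → → ↑│
└─────────┴─────────┘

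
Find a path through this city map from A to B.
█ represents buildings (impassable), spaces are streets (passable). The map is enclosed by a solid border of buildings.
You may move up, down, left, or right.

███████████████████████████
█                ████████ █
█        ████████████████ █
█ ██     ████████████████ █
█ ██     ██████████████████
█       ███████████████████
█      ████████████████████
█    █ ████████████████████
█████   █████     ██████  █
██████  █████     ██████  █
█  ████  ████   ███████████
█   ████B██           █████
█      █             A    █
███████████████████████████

Finding the shortest path from A to B:
Movement: cardinal only
Path length: 14 steps
Directions: left → left → left → left → left → left → left → left → left → left → left → left → left → up

Solution:

███████████████████████████
█                ████████ █
█        ████████████████ █
█ ██     ████████████████ █
█ ██     ██████████████████
█       ███████████████████
█      ████████████████████
█    █ ████████████████████
█████   █████     ██████  █
██████  █████     ██████  █
█  ████  ████   ███████████
█   ████B██           █████
█      █↑←←←←←←←←←←←←A    █
███████████████████████████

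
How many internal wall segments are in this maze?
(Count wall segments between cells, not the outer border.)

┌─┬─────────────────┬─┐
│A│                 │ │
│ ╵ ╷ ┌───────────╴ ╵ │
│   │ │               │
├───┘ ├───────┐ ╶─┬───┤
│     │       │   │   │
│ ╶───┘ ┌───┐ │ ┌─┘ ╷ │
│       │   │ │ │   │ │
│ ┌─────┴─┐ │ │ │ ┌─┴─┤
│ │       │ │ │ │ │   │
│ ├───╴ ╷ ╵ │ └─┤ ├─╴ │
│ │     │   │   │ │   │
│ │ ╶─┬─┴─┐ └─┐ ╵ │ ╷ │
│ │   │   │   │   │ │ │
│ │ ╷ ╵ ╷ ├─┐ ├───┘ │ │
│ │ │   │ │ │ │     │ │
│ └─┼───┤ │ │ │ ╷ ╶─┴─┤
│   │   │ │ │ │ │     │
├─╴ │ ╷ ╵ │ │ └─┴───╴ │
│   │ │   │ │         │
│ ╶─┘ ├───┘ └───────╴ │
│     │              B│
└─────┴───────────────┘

Counting internal wall segments:
Total internal walls: 100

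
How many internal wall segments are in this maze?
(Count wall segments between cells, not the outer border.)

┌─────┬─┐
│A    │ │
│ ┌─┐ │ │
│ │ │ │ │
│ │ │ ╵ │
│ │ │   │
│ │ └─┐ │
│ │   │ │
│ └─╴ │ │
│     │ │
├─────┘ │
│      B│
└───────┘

Counting internal wall segments:
Total internal walls: 15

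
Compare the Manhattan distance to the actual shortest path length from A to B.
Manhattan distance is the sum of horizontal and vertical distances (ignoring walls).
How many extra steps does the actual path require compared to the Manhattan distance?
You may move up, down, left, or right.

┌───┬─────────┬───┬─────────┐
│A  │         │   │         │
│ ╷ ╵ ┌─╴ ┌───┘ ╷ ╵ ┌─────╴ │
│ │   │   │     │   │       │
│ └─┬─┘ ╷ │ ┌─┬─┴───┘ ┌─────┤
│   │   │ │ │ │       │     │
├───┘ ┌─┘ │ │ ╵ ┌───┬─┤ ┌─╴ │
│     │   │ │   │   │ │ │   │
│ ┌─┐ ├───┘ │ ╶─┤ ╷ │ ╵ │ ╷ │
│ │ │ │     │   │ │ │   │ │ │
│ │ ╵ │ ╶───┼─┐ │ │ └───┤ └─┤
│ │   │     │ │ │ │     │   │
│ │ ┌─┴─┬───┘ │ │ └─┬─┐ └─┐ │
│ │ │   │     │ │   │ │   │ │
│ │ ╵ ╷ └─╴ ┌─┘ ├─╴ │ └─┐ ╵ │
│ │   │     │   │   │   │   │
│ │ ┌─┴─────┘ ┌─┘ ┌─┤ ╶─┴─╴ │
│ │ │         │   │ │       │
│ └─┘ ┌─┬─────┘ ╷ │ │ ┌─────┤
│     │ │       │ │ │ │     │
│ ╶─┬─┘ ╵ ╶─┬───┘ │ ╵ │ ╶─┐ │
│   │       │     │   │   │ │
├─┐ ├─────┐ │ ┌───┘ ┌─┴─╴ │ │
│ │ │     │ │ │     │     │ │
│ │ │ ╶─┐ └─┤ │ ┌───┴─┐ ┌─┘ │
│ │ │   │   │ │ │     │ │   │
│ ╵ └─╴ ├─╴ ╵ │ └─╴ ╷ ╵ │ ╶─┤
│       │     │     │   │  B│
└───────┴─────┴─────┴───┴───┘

Manhattan distance: |13 - 0| + |13 - 0| = 26
Actual path length: 90
Extra steps: 90 - 26 = 64

Solution:

┌───┬─────────┬───┬─────────┐
│A ↓│↱ → ↓    │   │         │
│ ╷ ╵ ┌─╴ ┌───┘ ╷ ╵ ┌─────╴ │
│ │↳ ↑│↓ ↲│     │   │       │
│ └─┬─┘ ╷ │ ┌─┬─┴───┘ ┌─────┤
│   │↓ ↲│ │ │ │       │     │
├───┘ ┌─┘ │ │ ╵ ┌───┬─┤ ┌─╴ │
│↓ ← ↲│   │ │   │↱ ↓│ │ │   │
│ ┌─┐ ├───┘ │ ╶─┤ ╷ │ ╵ │ ╷ │
│↓│ │ │     │   │↑│↓│   │ │ │
│ │ ╵ │ ╶───┼─┐ │ │ └───┤ └─┤
│↓│   │     │ │ │↑│↳ → ↓│   │
│ │ ┌─┴─┬───┘ │ │ └─┬─┐ └─┐ │
│↓│ │   │     │ │↑ ↰│ │↳ ↓│ │
│ │ ╵ ╷ └─╴ ┌─┘ ├─╴ │ └─┐ ╵ │
│↓│   │     │   │↱ ↑│   │↳ ↓│
│ │ ┌─┴─────┘ ┌─┘ ┌─┤ ╶─┴─╴ │
│↓│ │         │  ↑│ │↓ ← ← ↲│
│ └─┘ ┌─┬─────┘ ╷ │ │ ┌─────┤
│↓    │ │       │↑│ │↓│↱ → ↓│
│ ╶─┬─┘ ╵ ╶─┬───┘ │ ╵ │ ╶─┐ │
│↳ ↓│       │↱ → ↑│↓ ↲│↑ ↰│↓│
├─┐ ├─────┐ │ ┌───┘ ┌─┴─╴ │ │
│ │↓│↱ → ↓│ │↑│↓ ← ↲│  ↱ ↑│↓│
│ │ │ ╶─┐ └─┤ │ ┌───┴─┐ ┌─┘ │
│ │↓│↑ ↰│↳ ↓│↑│↓│  ↱ ↓│↑│↓ ↲│
│ ╵ └─╴ ├─╴ ╵ │ └─╴ ╷ ╵ │ ╶─┤
│  ↳ → ↑│  ↳ ↑│↳ → ↑│↳ ↑│↳ B│
└───────┴─────┴─────┴───┴───┘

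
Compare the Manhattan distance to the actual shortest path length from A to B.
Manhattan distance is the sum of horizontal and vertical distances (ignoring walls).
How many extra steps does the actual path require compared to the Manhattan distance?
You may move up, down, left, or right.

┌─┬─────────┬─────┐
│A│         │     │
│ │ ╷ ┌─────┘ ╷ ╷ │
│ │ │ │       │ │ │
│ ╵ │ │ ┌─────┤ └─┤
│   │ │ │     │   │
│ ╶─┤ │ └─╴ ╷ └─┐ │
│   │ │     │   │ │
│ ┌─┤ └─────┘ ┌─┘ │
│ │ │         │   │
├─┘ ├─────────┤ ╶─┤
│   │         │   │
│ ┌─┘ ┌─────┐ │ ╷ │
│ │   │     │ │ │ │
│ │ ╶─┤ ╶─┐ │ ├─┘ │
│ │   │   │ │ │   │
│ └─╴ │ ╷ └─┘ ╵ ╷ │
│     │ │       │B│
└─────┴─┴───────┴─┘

Manhattan distance: |8 - 0| + |8 - 0| = 16
Actual path length: 38
Extra steps: 38 - 16 = 22

Solution:

┌─┬─────────┬─────┐
│A│↱ ↓      │↱ ↓  │
│ │ ╷ ┌─────┘ ╷ ╷ │
│↓│↑│↓│↱ → → ↑│↓│ │
│ ╵ │ │ ┌─────┤ └─┤
│↳ ↑│↓│↑│  ↓ ↰│↳ ↓│
│ ╶─┤ │ └─╴ ╷ └─┐ │
│   │↓│↑ ← ↲│↑  │↓│
│ ┌─┤ └─────┘ ┌─┘ │
│ │ │↳ → → → ↑│↓ ↲│
├─┘ ├─────────┤ ╶─┤
│   │         │↳ ↓│
│ ┌─┘ ┌─────┐ │ ╷ │
│ │   │     │ │ │↓│
│ │ ╶─┤ ╶─┐ │ ├─┘ │
│ │   │   │ │ │  ↓│
│ └─╴ │ ╷ └─┘ ╵ ╷ │
│     │ │       │B│
└─────┴─┴───────┴─┘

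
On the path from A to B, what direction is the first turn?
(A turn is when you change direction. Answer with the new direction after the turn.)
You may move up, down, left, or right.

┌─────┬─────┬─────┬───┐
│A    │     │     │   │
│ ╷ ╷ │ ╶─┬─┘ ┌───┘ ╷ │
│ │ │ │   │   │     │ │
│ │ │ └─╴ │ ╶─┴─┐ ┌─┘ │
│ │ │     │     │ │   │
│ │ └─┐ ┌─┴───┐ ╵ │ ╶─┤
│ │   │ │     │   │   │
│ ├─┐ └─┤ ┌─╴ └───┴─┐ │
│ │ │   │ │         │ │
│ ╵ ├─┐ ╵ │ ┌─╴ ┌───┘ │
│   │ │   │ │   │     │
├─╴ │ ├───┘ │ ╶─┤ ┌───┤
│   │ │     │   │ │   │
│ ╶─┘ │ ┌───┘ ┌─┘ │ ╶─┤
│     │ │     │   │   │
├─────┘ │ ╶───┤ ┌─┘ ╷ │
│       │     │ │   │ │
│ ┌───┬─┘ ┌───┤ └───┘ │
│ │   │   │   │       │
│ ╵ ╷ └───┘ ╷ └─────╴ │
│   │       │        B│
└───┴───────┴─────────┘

Directions: right, down, down, down, right, down, right, down, right, up, up, right, right, down, left, down, down, left, left, down, down, left, left, left, down, down, right, up, right, down, right, right, right, up, right, down, right, right, right, right
First turn direction: down

Solution:

┌─────┬─────┬─────┬───┐
│A ↓  │     │     │   │
│ ╷ ╷ │ ╶─┬─┘ ┌───┘ ╷ │
│ │↓│ │   │   │     │ │
│ │ │ └─╴ │ ╶─┴─┐ ┌─┘ │
│ │↓│     │     │ │   │
│ │ └─┐ ┌─┴───┐ ╵ │ ╶─┤
│ │↳ ↓│ │↱ → ↓│   │   │
│ ├─┐ └─┤ ┌─╴ └───┴─┐ │
│ │ │↳ ↓│↑│↓ ↲      │ │
│ ╵ ├─┐ ╵ │ ┌─╴ ┌───┘ │
│   │ │↳ ↑│↓│   │     │
├─╴ │ ├───┘ │ ╶─┤ ┌───┤
│   │ │↓ ← ↲│   │ │   │
│ ╶─┘ │ ┌───┘ ┌─┘ │ ╶─┤
│     │↓│     │   │   │
├─────┘ │ ╶───┤ ┌─┘ ╷ │
│↓ ← ← ↲│     │ │   │ │
│ ┌───┬─┘ ┌───┤ └───┘ │
│↓│↱ ↓│   │↱ ↓│       │
│ ╵ ╷ └───┘ ╷ └─────╴ │
│↳ ↑│↳ → → ↑│↳ → → → B│
└───┴───────┴─────────┘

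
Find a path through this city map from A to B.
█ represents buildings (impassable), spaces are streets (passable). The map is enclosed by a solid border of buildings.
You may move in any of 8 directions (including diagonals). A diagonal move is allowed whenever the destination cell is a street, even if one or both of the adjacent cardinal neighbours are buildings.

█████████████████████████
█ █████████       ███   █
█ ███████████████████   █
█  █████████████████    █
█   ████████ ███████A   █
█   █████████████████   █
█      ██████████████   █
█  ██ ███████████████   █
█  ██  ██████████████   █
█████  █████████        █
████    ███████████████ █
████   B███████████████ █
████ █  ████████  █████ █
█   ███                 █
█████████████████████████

Finding the shortest path from A to B:
Movement: 8-directional
Path length: 25 steps
Directions: down-right → down → down → down → down-right → down-right → down → down → down-left → left → left → left → left → left → left → left → left → left → left → left → left → left → left → up-left → up

Solution:

█████████████████████████
█ █████████       ███   █
█ ███████████████████   █
█  █████████████████    █
█   ████████ ███████A   █
█   █████████████████↓  █
█      ██████████████↓  █
█  ██ ███████████████↓  █
█  ██  ██████████████↘  █
█████  █████████      ↘ █
████    ███████████████↓█
████   B███████████████↓█
████ █ ↑████████  █████↙█
█   ███ ↖←←←←←←←←←←←←←← █
█████████████████████████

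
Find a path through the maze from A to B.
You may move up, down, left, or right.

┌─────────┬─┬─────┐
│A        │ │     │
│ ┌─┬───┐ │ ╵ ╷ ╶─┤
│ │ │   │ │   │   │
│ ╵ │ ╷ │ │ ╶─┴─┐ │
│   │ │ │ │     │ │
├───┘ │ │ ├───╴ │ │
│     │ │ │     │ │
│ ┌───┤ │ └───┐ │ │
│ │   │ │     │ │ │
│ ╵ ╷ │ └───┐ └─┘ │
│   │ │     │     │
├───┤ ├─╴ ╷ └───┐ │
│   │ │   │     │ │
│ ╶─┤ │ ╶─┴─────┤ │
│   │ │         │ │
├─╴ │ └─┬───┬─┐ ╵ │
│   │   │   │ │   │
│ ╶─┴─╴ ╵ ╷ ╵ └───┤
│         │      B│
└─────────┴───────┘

Finding the shortest path through the maze:
Path length: 53 steps
Directions: right → right → right → right → down → down → down → down → right → right → down → right → right → down → down → down → left → up → left → left → left → left → up → right → up → left → up → up → up → up → left → down → down → left → left → down → down → right → up → right → down → down → down → down → right → down → right → up → right → down → right → right → right

Solution:

┌─────────┬─┬─────┐
│A → → → ↓│ │     │
│ ┌─┬───┐ │ ╵ ╷ ╶─┤
│ │ │↓ ↰│↓│   │   │
│ ╵ │ ╷ │ │ ╶─┴─┐ │
│   │↓│↑│↓│     │ │
├───┘ │ │ ├───╴ │ │
│↓ ← ↲│↑│↓│     │ │
│ ┌───┤ │ └───┐ │ │
│↓│↱ ↓│↑│↳ → ↓│ │ │
│ ╵ ╷ │ └───┐ └─┘ │
│↳ ↑│↓│↑ ↰  │↳ → ↓│
├───┤ ├─╴ ╷ └───┐ │
│   │↓│↱ ↑│     │↓│
│ ╶─┤ │ ╶─┴─────┤ │
│   │↓│↑ ← ← ← ↰│↓│
├─╴ │ └─┬───┬─┐ ╵ │
│   │↳ ↓│↱ ↓│ │↑ ↲│
│ ╶─┴─╴ ╵ ╷ ╵ └───┤
│      ↳ ↑│↳ → → B│
└─────────┴───────┘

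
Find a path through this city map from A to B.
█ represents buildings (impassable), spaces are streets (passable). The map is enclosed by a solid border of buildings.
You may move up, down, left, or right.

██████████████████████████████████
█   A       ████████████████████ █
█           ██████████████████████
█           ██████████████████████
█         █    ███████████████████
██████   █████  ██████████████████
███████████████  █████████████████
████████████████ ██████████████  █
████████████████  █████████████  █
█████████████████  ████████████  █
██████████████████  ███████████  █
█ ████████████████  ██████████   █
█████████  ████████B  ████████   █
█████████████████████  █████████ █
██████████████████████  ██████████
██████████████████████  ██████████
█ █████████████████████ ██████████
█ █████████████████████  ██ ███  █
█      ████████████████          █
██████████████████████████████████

Finding the shortest path from A to B:
Movement: cardinal only
Path length: 26 steps
Directions: down → down → right → right → right → right → right → right → right → down → right → right → right → down → right → down → right → down → down → right → down → right → down → down → right → down

Solution:

██████████████████████████████████
█   A       ████████████████████ █
█   ↓       ██████████████████████
█   ↳→→→→→→↓██████████████████████
█         █↳→→↓███████████████████
██████   █████↳↓██████████████████
███████████████↳↓█████████████████
████████████████↓██████████████  █
████████████████↳↓█████████████  █
█████████████████↳↓████████████  █
██████████████████↓ ███████████  █
█ ████████████████↳↓██████████   █
█████████  ████████B  ████████   █
█████████████████████  █████████ █
██████████████████████  ██████████
██████████████████████  ██████████
█ █████████████████████ ██████████
█ █████████████████████  ██ ███  █
█      ████████████████          █
██████████████████████████████████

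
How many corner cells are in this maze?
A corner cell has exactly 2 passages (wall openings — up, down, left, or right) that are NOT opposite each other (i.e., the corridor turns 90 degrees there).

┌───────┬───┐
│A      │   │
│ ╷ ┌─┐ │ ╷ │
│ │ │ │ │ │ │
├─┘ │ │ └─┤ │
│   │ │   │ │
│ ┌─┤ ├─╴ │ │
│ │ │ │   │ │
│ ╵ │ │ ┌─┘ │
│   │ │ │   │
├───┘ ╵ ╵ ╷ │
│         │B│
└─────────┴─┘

Counting corner cells (2 non-opposite passages):
Total corners: 14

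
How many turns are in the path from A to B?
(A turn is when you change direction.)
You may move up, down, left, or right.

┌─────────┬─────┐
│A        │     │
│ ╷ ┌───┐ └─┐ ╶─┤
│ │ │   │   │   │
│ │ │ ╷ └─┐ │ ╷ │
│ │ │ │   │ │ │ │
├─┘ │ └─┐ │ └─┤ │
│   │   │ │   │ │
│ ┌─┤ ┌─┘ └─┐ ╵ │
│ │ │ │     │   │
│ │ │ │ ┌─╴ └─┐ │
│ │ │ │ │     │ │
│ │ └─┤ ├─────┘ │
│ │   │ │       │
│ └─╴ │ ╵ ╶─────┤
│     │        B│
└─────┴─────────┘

Directions: right, right, right, right, down, right, down, down, right, down, right, down, down, left, left, left, down, right, right, right
Number of turns: 10

Solution:

┌─────────┬─────┐
│A → → → ↓│     │
│ ╷ ┌───┐ └─┐ ╶─┤
│ │ │   │↳ ↓│   │
│ │ │ ╷ └─┐ │ ╷ │
│ │ │ │   │↓│ │ │
├─┘ │ └─┐ │ └─┤ │
│   │   │ │↳ ↓│ │
│ ┌─┤ ┌─┘ └─┐ ╵ │
│ │ │ │     │↳ ↓│
│ │ │ │ ┌─╴ └─┐ │
│ │ │ │ │     │↓│
│ │ └─┤ ├─────┘ │
│ │   │ │↓ ← ← ↲│
│ └─╴ │ ╵ ╶─────┤
│     │  ↳ → → B│
└─────┴─────────┘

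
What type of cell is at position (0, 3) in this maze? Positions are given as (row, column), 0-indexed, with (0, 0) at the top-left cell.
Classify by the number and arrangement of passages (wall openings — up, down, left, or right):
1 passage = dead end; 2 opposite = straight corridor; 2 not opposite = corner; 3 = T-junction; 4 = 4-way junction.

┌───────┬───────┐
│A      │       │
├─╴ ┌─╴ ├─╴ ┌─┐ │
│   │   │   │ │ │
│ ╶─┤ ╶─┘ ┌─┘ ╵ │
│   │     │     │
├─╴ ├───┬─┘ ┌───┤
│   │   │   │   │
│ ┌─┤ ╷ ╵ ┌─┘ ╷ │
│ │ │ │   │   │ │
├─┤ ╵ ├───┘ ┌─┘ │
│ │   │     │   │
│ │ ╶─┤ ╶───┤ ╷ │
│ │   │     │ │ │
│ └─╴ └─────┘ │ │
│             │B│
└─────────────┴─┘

Checking cell at (0, 3):
Number of passages: 2
Cell type: corner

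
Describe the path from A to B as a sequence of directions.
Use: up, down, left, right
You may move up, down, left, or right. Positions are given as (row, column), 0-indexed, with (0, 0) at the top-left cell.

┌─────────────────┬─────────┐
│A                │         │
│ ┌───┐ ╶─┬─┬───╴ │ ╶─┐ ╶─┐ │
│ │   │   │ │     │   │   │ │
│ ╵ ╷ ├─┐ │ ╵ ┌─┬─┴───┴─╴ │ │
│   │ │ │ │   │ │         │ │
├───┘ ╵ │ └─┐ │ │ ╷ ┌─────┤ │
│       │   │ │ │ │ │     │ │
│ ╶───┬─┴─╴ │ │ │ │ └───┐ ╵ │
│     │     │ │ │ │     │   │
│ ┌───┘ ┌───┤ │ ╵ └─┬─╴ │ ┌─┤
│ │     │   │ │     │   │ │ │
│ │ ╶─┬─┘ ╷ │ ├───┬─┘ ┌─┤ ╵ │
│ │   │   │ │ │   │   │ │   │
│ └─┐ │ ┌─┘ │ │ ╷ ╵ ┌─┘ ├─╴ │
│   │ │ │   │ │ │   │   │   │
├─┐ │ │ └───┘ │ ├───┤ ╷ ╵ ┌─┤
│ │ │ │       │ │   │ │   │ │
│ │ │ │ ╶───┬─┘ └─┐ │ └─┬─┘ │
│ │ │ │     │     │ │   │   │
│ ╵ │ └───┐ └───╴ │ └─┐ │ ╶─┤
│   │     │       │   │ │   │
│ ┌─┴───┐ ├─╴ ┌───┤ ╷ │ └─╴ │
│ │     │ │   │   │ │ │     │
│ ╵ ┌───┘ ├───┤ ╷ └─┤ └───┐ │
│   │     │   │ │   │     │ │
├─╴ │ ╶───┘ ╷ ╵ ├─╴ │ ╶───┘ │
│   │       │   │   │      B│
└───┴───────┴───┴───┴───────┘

Finding the path and converting it to directions:
Path through cells: (0,0) → (0,1) → (0,2) → (0,3) → (0,4) → (0,5) → (0,6) → (0,7) → (0,8) → (1,8) → (1,7) → (1,6) → (2,6) → (3,6) → (4,6) → (5,6) → (6,6) → (7,6) → (8,6) → (8,5) → (8,4) → (8,3) → (9,3) → (9,4) → (9,5) → (10,5) → (10,6) → (10,7) → (10,8) → (9,8) → (9,7) → (8,7) → (7,7) → (6,7) → (6,8) → (7,8) → (7,9) → (6,9) → (6,10) → (5,10) → (5,11) → (4,11) → (4,10) → (4,9) → (3,9) → (2,9) → (2,10) → (2,11) → (2,12) → (1,12) → (1,11) → (0,11) → (0,12) → (0,13) → (1,13) → (2,13) → (3,13) → (4,13) → (4,12) → (5,12) → (6,12) → (6,13) → (7,13) → (7,12) → (8,12) → (8,11) → (7,11) → (7,10) → (8,10) → (9,10) → (9,11) → (10,11) → (11,11) → (11,12) → (11,13) → (12,13) → (13,13)
Directions: right, right, right, right, right, right, right, right, down, left, left, down, down, down, down, down, down, down, left, left, left, down, right, right, down, right, right, right, up, left, up, up, up, right, down, right, up, right, up, right, up, left, left, up, up, right, right, right, up, left, up, right, right, down, down, down, down, left, down, down, right, down, left, down, left, up, left, down, down, right, down, down, right, right, down, down

Solution:

┌─────────────────┬─────────┐
│A → → → → → → → ↓│    ↱ → ↓│
│ ┌───┐ ╶─┬─┬───╴ │ ╶─┐ ╶─┐ │
│ │   │   │ │↓ ← ↲│   │↑ ↰│↓│
│ ╵ ╷ ├─┐ │ ╵ ┌─┬─┴───┴─╴ │ │
│   │ │ │ │  ↓│ │  ↱ → → ↑│↓│
├───┘ ╵ │ └─┐ │ │ ╷ ┌─────┤ │
│       │   │↓│ │ │↑│     │↓│
│ ╶───┬─┴─╴ │ │ │ │ └───┐ ╵ │
│     │     │↓│ │ │↑ ← ↰│↓ ↲│
│ ┌───┘ ┌───┤ │ ╵ └─┬─╴ │ ┌─┤
│ │     │   │↓│     │↱ ↑│↓│ │
│ │ ╶─┬─┘ ╷ │ ├───┬─┘ ┌─┤ ╵ │
│ │   │   │ │↓│↱ ↓│↱ ↑│ │↳ ↓│
│ └─┐ │ ┌─┘ │ │ ╷ ╵ ┌─┘ ├─╴ │
│   │ │ │   │↓│↑│↳ ↑│↓ ↰│↓ ↲│
├─┐ │ │ └───┘ │ ├───┤ ╷ ╵ ┌─┤
│ │ │ │↓ ← ← ↲│↑│   │↓│↑ ↲│ │
│ │ │ │ ╶───┬─┘ └─┐ │ └─┬─┘ │
│ │ │ │↳ → ↓│  ↑ ↰│ │↳ ↓│   │
│ ╵ │ └───┐ └───╴ │ └─┐ │ ╶─┤
│   │     │↳ → → ↑│   │↓│   │
│ ┌─┴───┐ ├─╴ ┌───┤ ╷ │ └─╴ │
│ │     │ │   │   │ │ │↳ → ↓│
│ ╵ ┌───┘ ├───┤ ╷ └─┤ └───┐ │
│   │     │   │ │   │     │↓│
├─╴ │ ╶───┘ ╷ ╵ ├─╴ │ ╶───┘ │
│   │       │   │   │      B│
└───┴───────┴───┴───┴───────┘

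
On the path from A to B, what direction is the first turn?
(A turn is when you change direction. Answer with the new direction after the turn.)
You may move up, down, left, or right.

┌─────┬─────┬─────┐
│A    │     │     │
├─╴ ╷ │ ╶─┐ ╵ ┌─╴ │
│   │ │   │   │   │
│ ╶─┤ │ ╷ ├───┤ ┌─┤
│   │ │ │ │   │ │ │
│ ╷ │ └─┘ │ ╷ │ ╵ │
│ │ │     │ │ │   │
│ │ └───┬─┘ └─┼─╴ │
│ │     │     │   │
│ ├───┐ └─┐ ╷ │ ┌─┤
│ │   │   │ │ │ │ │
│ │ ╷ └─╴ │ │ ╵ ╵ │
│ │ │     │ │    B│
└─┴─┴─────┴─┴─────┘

Directions: right, right, down, down, down, right, right, up, up, left, up, right, right, down, right, up, right, right, down, left, down, down, right, down, left, down, down, right
First turn direction: down

Solution:

┌─────┬─────┬─────┐
│A → ↓│↱ → ↓│↱ → ↓│
├─╴ ╷ │ ╶─┐ ╵ ┌─╴ │
│   │↓│↑ ↰│↳ ↑│↓ ↲│
│ ╶─┤ │ ╷ ├───┤ ┌─┤
│   │↓│ │↑│   │↓│ │
│ ╷ │ └─┘ │ ╷ │ ╵ │
│ │ │↳ → ↑│ │ │↳ ↓│
│ │ └───┬─┘ └─┼─╴ │
│ │     │     │↓ ↲│
│ ├───┐ └─┐ ╷ │ ┌─┤
│ │   │   │ │ │↓│ │
│ │ ╷ └─╴ │ │ ╵ ╵ │
│ │ │     │ │  ↳ B│
└─┴─┴─────┴─┴─────┘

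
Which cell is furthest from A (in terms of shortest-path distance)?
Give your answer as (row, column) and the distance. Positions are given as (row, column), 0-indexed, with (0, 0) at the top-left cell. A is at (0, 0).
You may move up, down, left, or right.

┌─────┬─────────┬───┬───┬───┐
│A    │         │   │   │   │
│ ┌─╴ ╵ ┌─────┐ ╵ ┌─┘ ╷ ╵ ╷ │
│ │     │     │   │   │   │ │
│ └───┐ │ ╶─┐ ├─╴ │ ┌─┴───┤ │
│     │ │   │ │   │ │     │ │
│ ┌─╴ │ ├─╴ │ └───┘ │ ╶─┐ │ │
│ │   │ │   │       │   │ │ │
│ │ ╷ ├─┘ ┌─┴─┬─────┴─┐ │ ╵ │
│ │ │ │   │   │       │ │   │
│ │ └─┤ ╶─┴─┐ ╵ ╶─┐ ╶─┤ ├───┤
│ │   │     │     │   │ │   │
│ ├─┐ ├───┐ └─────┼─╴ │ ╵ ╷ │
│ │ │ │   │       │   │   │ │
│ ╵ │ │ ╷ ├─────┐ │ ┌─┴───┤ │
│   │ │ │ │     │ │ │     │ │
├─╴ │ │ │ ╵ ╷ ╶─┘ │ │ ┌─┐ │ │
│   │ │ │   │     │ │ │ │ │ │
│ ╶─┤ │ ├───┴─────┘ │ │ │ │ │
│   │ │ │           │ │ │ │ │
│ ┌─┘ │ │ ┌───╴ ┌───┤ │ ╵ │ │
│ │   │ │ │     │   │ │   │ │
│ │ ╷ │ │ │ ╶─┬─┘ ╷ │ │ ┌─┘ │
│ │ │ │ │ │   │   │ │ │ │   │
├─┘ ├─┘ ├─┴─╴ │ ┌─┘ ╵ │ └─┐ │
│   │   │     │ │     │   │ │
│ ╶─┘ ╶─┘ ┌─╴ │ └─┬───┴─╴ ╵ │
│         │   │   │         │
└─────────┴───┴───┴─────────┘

Computing BFS distances from A to all cells:
Furthest cell: (13, 8)
Distance: 119 steps

Path from A to the furthest cell:

┌─────┬─────────┬───┬───┬───┐
│A    │         │   │↱ ↓│↱ ↓│
│ ┌─╴ ╵ ┌─────┐ ╵ ┌─┘ ╷ ╵ ╷ │
│↓│     │↱ → ↓│   │↱ ↑│↳ ↑│↓│
│ └───┐ │ ╶─┐ ├─╴ │ ┌─┴───┤ │
│↳ → ↓│ │↑ ↰│↓│   │↑│↓ ← ↰│↓│
│ ┌─╴ │ ├─╴ │ └───┘ │ ╶─┐ │ │
│ │↓ ↲│ │↱ ↑│↳ → → ↑│↳ ↓│↑│↓│
│ │ ╷ ├─┘ ┌─┴─┬─────┴─┐ │ ╵ │
│ │↓│ │↱ ↑│   │       │↓│↑ ↲│
│ │ └─┤ ╶─┴─┐ ╵ ╶─┐ ╶─┤ ├───┤
│ │↳ ↓│↑ ← ↰│     │   │↓│↱ ↓│
│ ├─┐ ├───┐ └─────┼─╴ │ ╵ ╷ │
│ │ │↓│↱ ↓│↑ ← ← ↰│   │↳ ↑│↓│
│ ╵ │ │ ╷ ├─────┐ │ ┌─┴───┤ │
│   │↓│↑│↓│↱ ↓  │↑│ │↓ ← ↰│↓│
├─╴ │ │ │ ╵ ╷ ╶─┘ │ │ ┌─┐ │ │
│   │↓│↑│↳ ↑│↳ → ↑│ │↓│ │↑│↓│
│ ╶─┤ │ ├───┴─────┘ │ │ │ │ │
│   │↓│↑│           │↓│ │↑│↓│
│ ┌─┘ │ │ ┌───╴ ┌───┤ │ ╵ │ │
│ │↓ ↲│↑│ │     │↓ ↰│↓│↱ ↑│↓│
│ │ ╷ │ │ │ ╶─┬─┘ ╷ │ │ ┌─┘ │
│ │↓│ │↑│ │   │↓ ↲│↑│↓│↑│  ↓│
├─┘ ├─┘ ├─┴─╴ │ ┌─┘ ╵ │ └─┐ │
│↓ ↲│↱ ↑│     │↓│  ↑ ↲│↑ ↰│↓│
│ ╶─┘ ╶─┘ ┌─╴ │ └─┬───┴─╴ ╵ │
│↳ → ↑    │   │↳ B│      ↑ ↲│
└─────────┴───┴───┴─────────┘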